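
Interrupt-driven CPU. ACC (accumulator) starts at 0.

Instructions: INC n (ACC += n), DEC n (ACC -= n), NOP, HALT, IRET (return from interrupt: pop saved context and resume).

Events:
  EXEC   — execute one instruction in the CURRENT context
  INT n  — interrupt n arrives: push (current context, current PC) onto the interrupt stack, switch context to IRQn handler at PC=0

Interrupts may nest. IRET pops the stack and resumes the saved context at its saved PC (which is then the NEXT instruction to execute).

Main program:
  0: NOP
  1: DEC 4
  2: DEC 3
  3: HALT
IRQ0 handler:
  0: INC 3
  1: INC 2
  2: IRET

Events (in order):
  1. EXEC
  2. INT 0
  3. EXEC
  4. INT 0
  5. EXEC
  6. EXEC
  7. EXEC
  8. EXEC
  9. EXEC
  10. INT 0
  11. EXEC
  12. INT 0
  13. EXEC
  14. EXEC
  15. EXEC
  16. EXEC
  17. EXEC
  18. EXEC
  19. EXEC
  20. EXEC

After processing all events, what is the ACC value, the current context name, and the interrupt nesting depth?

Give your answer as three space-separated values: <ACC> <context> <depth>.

Answer: 13 MAIN 0

Derivation:
Event 1 (EXEC): [MAIN] PC=0: NOP
Event 2 (INT 0): INT 0 arrives: push (MAIN, PC=1), enter IRQ0 at PC=0 (depth now 1)
Event 3 (EXEC): [IRQ0] PC=0: INC 3 -> ACC=3
Event 4 (INT 0): INT 0 arrives: push (IRQ0, PC=1), enter IRQ0 at PC=0 (depth now 2)
Event 5 (EXEC): [IRQ0] PC=0: INC 3 -> ACC=6
Event 6 (EXEC): [IRQ0] PC=1: INC 2 -> ACC=8
Event 7 (EXEC): [IRQ0] PC=2: IRET -> resume IRQ0 at PC=1 (depth now 1)
Event 8 (EXEC): [IRQ0] PC=1: INC 2 -> ACC=10
Event 9 (EXEC): [IRQ0] PC=2: IRET -> resume MAIN at PC=1 (depth now 0)
Event 10 (INT 0): INT 0 arrives: push (MAIN, PC=1), enter IRQ0 at PC=0 (depth now 1)
Event 11 (EXEC): [IRQ0] PC=0: INC 3 -> ACC=13
Event 12 (INT 0): INT 0 arrives: push (IRQ0, PC=1), enter IRQ0 at PC=0 (depth now 2)
Event 13 (EXEC): [IRQ0] PC=0: INC 3 -> ACC=16
Event 14 (EXEC): [IRQ0] PC=1: INC 2 -> ACC=18
Event 15 (EXEC): [IRQ0] PC=2: IRET -> resume IRQ0 at PC=1 (depth now 1)
Event 16 (EXEC): [IRQ0] PC=1: INC 2 -> ACC=20
Event 17 (EXEC): [IRQ0] PC=2: IRET -> resume MAIN at PC=1 (depth now 0)
Event 18 (EXEC): [MAIN] PC=1: DEC 4 -> ACC=16
Event 19 (EXEC): [MAIN] PC=2: DEC 3 -> ACC=13
Event 20 (EXEC): [MAIN] PC=3: HALT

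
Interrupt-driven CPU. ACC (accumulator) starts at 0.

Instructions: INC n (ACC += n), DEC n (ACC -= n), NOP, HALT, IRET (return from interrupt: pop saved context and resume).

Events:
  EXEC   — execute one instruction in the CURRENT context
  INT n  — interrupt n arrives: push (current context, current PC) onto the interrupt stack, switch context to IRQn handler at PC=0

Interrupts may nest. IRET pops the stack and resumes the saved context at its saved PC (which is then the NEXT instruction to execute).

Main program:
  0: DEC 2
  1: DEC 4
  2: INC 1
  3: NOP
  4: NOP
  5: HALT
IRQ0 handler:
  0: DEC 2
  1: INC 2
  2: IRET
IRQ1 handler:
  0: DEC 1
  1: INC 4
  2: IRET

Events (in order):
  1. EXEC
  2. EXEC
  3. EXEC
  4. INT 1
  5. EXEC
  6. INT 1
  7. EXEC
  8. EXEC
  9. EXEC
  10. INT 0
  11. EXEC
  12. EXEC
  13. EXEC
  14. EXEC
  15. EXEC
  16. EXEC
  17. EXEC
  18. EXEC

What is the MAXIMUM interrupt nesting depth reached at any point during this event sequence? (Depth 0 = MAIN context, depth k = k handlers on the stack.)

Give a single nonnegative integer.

Answer: 2

Derivation:
Event 1 (EXEC): [MAIN] PC=0: DEC 2 -> ACC=-2 [depth=0]
Event 2 (EXEC): [MAIN] PC=1: DEC 4 -> ACC=-6 [depth=0]
Event 3 (EXEC): [MAIN] PC=2: INC 1 -> ACC=-5 [depth=0]
Event 4 (INT 1): INT 1 arrives: push (MAIN, PC=3), enter IRQ1 at PC=0 (depth now 1) [depth=1]
Event 5 (EXEC): [IRQ1] PC=0: DEC 1 -> ACC=-6 [depth=1]
Event 6 (INT 1): INT 1 arrives: push (IRQ1, PC=1), enter IRQ1 at PC=0 (depth now 2) [depth=2]
Event 7 (EXEC): [IRQ1] PC=0: DEC 1 -> ACC=-7 [depth=2]
Event 8 (EXEC): [IRQ1] PC=1: INC 4 -> ACC=-3 [depth=2]
Event 9 (EXEC): [IRQ1] PC=2: IRET -> resume IRQ1 at PC=1 (depth now 1) [depth=1]
Event 10 (INT 0): INT 0 arrives: push (IRQ1, PC=1), enter IRQ0 at PC=0 (depth now 2) [depth=2]
Event 11 (EXEC): [IRQ0] PC=0: DEC 2 -> ACC=-5 [depth=2]
Event 12 (EXEC): [IRQ0] PC=1: INC 2 -> ACC=-3 [depth=2]
Event 13 (EXEC): [IRQ0] PC=2: IRET -> resume IRQ1 at PC=1 (depth now 1) [depth=1]
Event 14 (EXEC): [IRQ1] PC=1: INC 4 -> ACC=1 [depth=1]
Event 15 (EXEC): [IRQ1] PC=2: IRET -> resume MAIN at PC=3 (depth now 0) [depth=0]
Event 16 (EXEC): [MAIN] PC=3: NOP [depth=0]
Event 17 (EXEC): [MAIN] PC=4: NOP [depth=0]
Event 18 (EXEC): [MAIN] PC=5: HALT [depth=0]
Max depth observed: 2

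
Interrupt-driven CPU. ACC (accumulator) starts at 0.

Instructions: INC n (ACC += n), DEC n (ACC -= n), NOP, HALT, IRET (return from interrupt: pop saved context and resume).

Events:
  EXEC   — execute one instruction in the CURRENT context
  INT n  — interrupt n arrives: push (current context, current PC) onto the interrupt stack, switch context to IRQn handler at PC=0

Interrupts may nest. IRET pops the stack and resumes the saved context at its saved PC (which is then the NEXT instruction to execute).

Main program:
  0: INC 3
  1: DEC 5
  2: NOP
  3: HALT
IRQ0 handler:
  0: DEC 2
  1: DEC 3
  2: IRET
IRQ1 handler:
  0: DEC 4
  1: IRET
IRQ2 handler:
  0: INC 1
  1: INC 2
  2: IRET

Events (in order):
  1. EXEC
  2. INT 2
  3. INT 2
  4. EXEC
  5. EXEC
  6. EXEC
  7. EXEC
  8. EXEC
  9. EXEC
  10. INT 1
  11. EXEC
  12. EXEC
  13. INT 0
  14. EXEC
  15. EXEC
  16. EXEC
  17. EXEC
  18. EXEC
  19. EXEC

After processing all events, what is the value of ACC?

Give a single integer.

Answer: -5

Derivation:
Event 1 (EXEC): [MAIN] PC=0: INC 3 -> ACC=3
Event 2 (INT 2): INT 2 arrives: push (MAIN, PC=1), enter IRQ2 at PC=0 (depth now 1)
Event 3 (INT 2): INT 2 arrives: push (IRQ2, PC=0), enter IRQ2 at PC=0 (depth now 2)
Event 4 (EXEC): [IRQ2] PC=0: INC 1 -> ACC=4
Event 5 (EXEC): [IRQ2] PC=1: INC 2 -> ACC=6
Event 6 (EXEC): [IRQ2] PC=2: IRET -> resume IRQ2 at PC=0 (depth now 1)
Event 7 (EXEC): [IRQ2] PC=0: INC 1 -> ACC=7
Event 8 (EXEC): [IRQ2] PC=1: INC 2 -> ACC=9
Event 9 (EXEC): [IRQ2] PC=2: IRET -> resume MAIN at PC=1 (depth now 0)
Event 10 (INT 1): INT 1 arrives: push (MAIN, PC=1), enter IRQ1 at PC=0 (depth now 1)
Event 11 (EXEC): [IRQ1] PC=0: DEC 4 -> ACC=5
Event 12 (EXEC): [IRQ1] PC=1: IRET -> resume MAIN at PC=1 (depth now 0)
Event 13 (INT 0): INT 0 arrives: push (MAIN, PC=1), enter IRQ0 at PC=0 (depth now 1)
Event 14 (EXEC): [IRQ0] PC=0: DEC 2 -> ACC=3
Event 15 (EXEC): [IRQ0] PC=1: DEC 3 -> ACC=0
Event 16 (EXEC): [IRQ0] PC=2: IRET -> resume MAIN at PC=1 (depth now 0)
Event 17 (EXEC): [MAIN] PC=1: DEC 5 -> ACC=-5
Event 18 (EXEC): [MAIN] PC=2: NOP
Event 19 (EXEC): [MAIN] PC=3: HALT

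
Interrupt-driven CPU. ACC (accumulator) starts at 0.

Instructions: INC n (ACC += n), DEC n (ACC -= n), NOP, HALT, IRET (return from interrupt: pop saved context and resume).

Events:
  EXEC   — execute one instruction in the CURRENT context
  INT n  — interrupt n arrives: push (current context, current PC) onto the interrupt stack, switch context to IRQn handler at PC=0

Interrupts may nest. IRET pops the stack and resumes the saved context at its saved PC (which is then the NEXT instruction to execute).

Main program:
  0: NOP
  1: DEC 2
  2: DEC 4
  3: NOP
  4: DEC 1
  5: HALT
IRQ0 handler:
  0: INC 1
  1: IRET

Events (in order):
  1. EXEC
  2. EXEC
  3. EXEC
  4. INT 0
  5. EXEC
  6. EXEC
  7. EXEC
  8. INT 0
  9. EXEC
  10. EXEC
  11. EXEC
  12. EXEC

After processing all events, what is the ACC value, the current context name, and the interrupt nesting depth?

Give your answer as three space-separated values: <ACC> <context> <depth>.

Answer: -5 MAIN 0

Derivation:
Event 1 (EXEC): [MAIN] PC=0: NOP
Event 2 (EXEC): [MAIN] PC=1: DEC 2 -> ACC=-2
Event 3 (EXEC): [MAIN] PC=2: DEC 4 -> ACC=-6
Event 4 (INT 0): INT 0 arrives: push (MAIN, PC=3), enter IRQ0 at PC=0 (depth now 1)
Event 5 (EXEC): [IRQ0] PC=0: INC 1 -> ACC=-5
Event 6 (EXEC): [IRQ0] PC=1: IRET -> resume MAIN at PC=3 (depth now 0)
Event 7 (EXEC): [MAIN] PC=3: NOP
Event 8 (INT 0): INT 0 arrives: push (MAIN, PC=4), enter IRQ0 at PC=0 (depth now 1)
Event 9 (EXEC): [IRQ0] PC=0: INC 1 -> ACC=-4
Event 10 (EXEC): [IRQ0] PC=1: IRET -> resume MAIN at PC=4 (depth now 0)
Event 11 (EXEC): [MAIN] PC=4: DEC 1 -> ACC=-5
Event 12 (EXEC): [MAIN] PC=5: HALT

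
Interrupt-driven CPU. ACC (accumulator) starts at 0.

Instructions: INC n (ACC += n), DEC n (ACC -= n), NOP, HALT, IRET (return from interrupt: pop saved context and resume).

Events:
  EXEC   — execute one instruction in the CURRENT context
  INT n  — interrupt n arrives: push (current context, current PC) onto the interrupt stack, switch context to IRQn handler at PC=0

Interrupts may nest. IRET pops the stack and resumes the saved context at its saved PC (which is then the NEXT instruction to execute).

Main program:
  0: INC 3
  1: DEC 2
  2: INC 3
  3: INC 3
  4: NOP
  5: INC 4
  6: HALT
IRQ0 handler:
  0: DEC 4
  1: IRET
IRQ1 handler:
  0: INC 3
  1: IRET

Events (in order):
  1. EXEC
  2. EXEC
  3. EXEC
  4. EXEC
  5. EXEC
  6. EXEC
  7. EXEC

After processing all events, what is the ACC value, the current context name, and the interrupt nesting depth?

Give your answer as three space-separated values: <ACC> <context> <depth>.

Answer: 11 MAIN 0

Derivation:
Event 1 (EXEC): [MAIN] PC=0: INC 3 -> ACC=3
Event 2 (EXEC): [MAIN] PC=1: DEC 2 -> ACC=1
Event 3 (EXEC): [MAIN] PC=2: INC 3 -> ACC=4
Event 4 (EXEC): [MAIN] PC=3: INC 3 -> ACC=7
Event 5 (EXEC): [MAIN] PC=4: NOP
Event 6 (EXEC): [MAIN] PC=5: INC 4 -> ACC=11
Event 7 (EXEC): [MAIN] PC=6: HALT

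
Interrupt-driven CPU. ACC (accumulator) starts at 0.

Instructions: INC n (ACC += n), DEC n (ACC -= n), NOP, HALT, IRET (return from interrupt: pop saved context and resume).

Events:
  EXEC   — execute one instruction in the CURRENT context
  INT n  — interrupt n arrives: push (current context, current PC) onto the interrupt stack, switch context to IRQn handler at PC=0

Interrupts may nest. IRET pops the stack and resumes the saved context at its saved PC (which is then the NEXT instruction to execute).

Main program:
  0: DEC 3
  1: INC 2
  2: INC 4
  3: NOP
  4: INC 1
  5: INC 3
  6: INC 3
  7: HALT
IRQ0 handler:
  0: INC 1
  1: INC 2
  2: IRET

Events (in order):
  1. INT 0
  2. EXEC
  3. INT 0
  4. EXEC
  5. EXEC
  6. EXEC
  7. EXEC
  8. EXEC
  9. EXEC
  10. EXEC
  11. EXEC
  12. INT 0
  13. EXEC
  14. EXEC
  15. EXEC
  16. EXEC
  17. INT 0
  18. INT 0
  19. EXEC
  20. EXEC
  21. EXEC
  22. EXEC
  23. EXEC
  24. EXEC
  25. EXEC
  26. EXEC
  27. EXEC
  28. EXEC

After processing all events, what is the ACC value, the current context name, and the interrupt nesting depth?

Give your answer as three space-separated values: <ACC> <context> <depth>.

Event 1 (INT 0): INT 0 arrives: push (MAIN, PC=0), enter IRQ0 at PC=0 (depth now 1)
Event 2 (EXEC): [IRQ0] PC=0: INC 1 -> ACC=1
Event 3 (INT 0): INT 0 arrives: push (IRQ0, PC=1), enter IRQ0 at PC=0 (depth now 2)
Event 4 (EXEC): [IRQ0] PC=0: INC 1 -> ACC=2
Event 5 (EXEC): [IRQ0] PC=1: INC 2 -> ACC=4
Event 6 (EXEC): [IRQ0] PC=2: IRET -> resume IRQ0 at PC=1 (depth now 1)
Event 7 (EXEC): [IRQ0] PC=1: INC 2 -> ACC=6
Event 8 (EXEC): [IRQ0] PC=2: IRET -> resume MAIN at PC=0 (depth now 0)
Event 9 (EXEC): [MAIN] PC=0: DEC 3 -> ACC=3
Event 10 (EXEC): [MAIN] PC=1: INC 2 -> ACC=5
Event 11 (EXEC): [MAIN] PC=2: INC 4 -> ACC=9
Event 12 (INT 0): INT 0 arrives: push (MAIN, PC=3), enter IRQ0 at PC=0 (depth now 1)
Event 13 (EXEC): [IRQ0] PC=0: INC 1 -> ACC=10
Event 14 (EXEC): [IRQ0] PC=1: INC 2 -> ACC=12
Event 15 (EXEC): [IRQ0] PC=2: IRET -> resume MAIN at PC=3 (depth now 0)
Event 16 (EXEC): [MAIN] PC=3: NOP
Event 17 (INT 0): INT 0 arrives: push (MAIN, PC=4), enter IRQ0 at PC=0 (depth now 1)
Event 18 (INT 0): INT 0 arrives: push (IRQ0, PC=0), enter IRQ0 at PC=0 (depth now 2)
Event 19 (EXEC): [IRQ0] PC=0: INC 1 -> ACC=13
Event 20 (EXEC): [IRQ0] PC=1: INC 2 -> ACC=15
Event 21 (EXEC): [IRQ0] PC=2: IRET -> resume IRQ0 at PC=0 (depth now 1)
Event 22 (EXEC): [IRQ0] PC=0: INC 1 -> ACC=16
Event 23 (EXEC): [IRQ0] PC=1: INC 2 -> ACC=18
Event 24 (EXEC): [IRQ0] PC=2: IRET -> resume MAIN at PC=4 (depth now 0)
Event 25 (EXEC): [MAIN] PC=4: INC 1 -> ACC=19
Event 26 (EXEC): [MAIN] PC=5: INC 3 -> ACC=22
Event 27 (EXEC): [MAIN] PC=6: INC 3 -> ACC=25
Event 28 (EXEC): [MAIN] PC=7: HALT

Answer: 25 MAIN 0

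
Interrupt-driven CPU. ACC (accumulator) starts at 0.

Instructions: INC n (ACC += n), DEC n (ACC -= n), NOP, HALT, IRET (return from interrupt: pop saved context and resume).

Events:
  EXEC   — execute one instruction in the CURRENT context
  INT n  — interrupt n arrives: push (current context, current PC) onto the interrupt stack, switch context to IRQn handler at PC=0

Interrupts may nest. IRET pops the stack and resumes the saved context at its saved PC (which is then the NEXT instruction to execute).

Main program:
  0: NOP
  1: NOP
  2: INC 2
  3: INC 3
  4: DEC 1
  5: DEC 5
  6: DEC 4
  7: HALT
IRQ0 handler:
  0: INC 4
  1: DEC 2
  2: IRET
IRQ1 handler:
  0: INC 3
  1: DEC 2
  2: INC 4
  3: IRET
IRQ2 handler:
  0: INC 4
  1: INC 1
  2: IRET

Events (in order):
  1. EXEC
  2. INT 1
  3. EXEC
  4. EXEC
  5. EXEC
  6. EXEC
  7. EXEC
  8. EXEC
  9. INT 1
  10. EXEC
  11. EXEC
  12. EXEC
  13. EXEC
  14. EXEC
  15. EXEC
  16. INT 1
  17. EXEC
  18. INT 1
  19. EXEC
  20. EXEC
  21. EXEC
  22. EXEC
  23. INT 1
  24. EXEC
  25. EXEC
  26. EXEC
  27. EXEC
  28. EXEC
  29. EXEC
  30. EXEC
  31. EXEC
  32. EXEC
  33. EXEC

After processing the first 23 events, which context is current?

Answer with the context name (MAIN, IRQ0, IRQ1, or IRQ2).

Answer: IRQ1

Derivation:
Event 1 (EXEC): [MAIN] PC=0: NOP
Event 2 (INT 1): INT 1 arrives: push (MAIN, PC=1), enter IRQ1 at PC=0 (depth now 1)
Event 3 (EXEC): [IRQ1] PC=0: INC 3 -> ACC=3
Event 4 (EXEC): [IRQ1] PC=1: DEC 2 -> ACC=1
Event 5 (EXEC): [IRQ1] PC=2: INC 4 -> ACC=5
Event 6 (EXEC): [IRQ1] PC=3: IRET -> resume MAIN at PC=1 (depth now 0)
Event 7 (EXEC): [MAIN] PC=1: NOP
Event 8 (EXEC): [MAIN] PC=2: INC 2 -> ACC=7
Event 9 (INT 1): INT 1 arrives: push (MAIN, PC=3), enter IRQ1 at PC=0 (depth now 1)
Event 10 (EXEC): [IRQ1] PC=0: INC 3 -> ACC=10
Event 11 (EXEC): [IRQ1] PC=1: DEC 2 -> ACC=8
Event 12 (EXEC): [IRQ1] PC=2: INC 4 -> ACC=12
Event 13 (EXEC): [IRQ1] PC=3: IRET -> resume MAIN at PC=3 (depth now 0)
Event 14 (EXEC): [MAIN] PC=3: INC 3 -> ACC=15
Event 15 (EXEC): [MAIN] PC=4: DEC 1 -> ACC=14
Event 16 (INT 1): INT 1 arrives: push (MAIN, PC=5), enter IRQ1 at PC=0 (depth now 1)
Event 17 (EXEC): [IRQ1] PC=0: INC 3 -> ACC=17
Event 18 (INT 1): INT 1 arrives: push (IRQ1, PC=1), enter IRQ1 at PC=0 (depth now 2)
Event 19 (EXEC): [IRQ1] PC=0: INC 3 -> ACC=20
Event 20 (EXEC): [IRQ1] PC=1: DEC 2 -> ACC=18
Event 21 (EXEC): [IRQ1] PC=2: INC 4 -> ACC=22
Event 22 (EXEC): [IRQ1] PC=3: IRET -> resume IRQ1 at PC=1 (depth now 1)
Event 23 (INT 1): INT 1 arrives: push (IRQ1, PC=1), enter IRQ1 at PC=0 (depth now 2)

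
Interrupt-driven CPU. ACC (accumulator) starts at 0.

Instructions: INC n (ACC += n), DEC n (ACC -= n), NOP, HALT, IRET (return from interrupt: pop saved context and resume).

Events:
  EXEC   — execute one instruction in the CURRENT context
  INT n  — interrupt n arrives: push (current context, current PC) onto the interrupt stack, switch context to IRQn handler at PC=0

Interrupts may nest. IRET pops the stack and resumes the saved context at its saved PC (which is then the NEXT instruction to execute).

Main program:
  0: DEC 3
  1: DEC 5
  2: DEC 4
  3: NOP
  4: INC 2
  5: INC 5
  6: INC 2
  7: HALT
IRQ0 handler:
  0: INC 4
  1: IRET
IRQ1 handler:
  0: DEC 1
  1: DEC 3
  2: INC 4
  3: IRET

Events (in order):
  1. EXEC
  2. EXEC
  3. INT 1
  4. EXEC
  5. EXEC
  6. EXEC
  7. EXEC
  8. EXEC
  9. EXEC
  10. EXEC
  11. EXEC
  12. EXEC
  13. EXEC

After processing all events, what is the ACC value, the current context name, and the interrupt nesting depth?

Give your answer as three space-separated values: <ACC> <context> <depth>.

Event 1 (EXEC): [MAIN] PC=0: DEC 3 -> ACC=-3
Event 2 (EXEC): [MAIN] PC=1: DEC 5 -> ACC=-8
Event 3 (INT 1): INT 1 arrives: push (MAIN, PC=2), enter IRQ1 at PC=0 (depth now 1)
Event 4 (EXEC): [IRQ1] PC=0: DEC 1 -> ACC=-9
Event 5 (EXEC): [IRQ1] PC=1: DEC 3 -> ACC=-12
Event 6 (EXEC): [IRQ1] PC=2: INC 4 -> ACC=-8
Event 7 (EXEC): [IRQ1] PC=3: IRET -> resume MAIN at PC=2 (depth now 0)
Event 8 (EXEC): [MAIN] PC=2: DEC 4 -> ACC=-12
Event 9 (EXEC): [MAIN] PC=3: NOP
Event 10 (EXEC): [MAIN] PC=4: INC 2 -> ACC=-10
Event 11 (EXEC): [MAIN] PC=5: INC 5 -> ACC=-5
Event 12 (EXEC): [MAIN] PC=6: INC 2 -> ACC=-3
Event 13 (EXEC): [MAIN] PC=7: HALT

Answer: -3 MAIN 0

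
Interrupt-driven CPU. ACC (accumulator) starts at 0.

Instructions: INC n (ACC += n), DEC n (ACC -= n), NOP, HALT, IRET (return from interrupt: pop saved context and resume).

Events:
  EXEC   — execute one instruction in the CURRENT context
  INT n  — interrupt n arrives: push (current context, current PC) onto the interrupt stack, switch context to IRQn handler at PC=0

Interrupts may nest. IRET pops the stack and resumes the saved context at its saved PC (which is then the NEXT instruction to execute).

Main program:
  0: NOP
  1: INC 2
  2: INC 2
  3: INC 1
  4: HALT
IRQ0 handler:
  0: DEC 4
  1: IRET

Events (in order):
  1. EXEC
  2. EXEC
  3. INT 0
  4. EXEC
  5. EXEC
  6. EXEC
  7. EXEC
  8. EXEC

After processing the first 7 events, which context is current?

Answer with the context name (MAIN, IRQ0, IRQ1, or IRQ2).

Answer: MAIN

Derivation:
Event 1 (EXEC): [MAIN] PC=0: NOP
Event 2 (EXEC): [MAIN] PC=1: INC 2 -> ACC=2
Event 3 (INT 0): INT 0 arrives: push (MAIN, PC=2), enter IRQ0 at PC=0 (depth now 1)
Event 4 (EXEC): [IRQ0] PC=0: DEC 4 -> ACC=-2
Event 5 (EXEC): [IRQ0] PC=1: IRET -> resume MAIN at PC=2 (depth now 0)
Event 6 (EXEC): [MAIN] PC=2: INC 2 -> ACC=0
Event 7 (EXEC): [MAIN] PC=3: INC 1 -> ACC=1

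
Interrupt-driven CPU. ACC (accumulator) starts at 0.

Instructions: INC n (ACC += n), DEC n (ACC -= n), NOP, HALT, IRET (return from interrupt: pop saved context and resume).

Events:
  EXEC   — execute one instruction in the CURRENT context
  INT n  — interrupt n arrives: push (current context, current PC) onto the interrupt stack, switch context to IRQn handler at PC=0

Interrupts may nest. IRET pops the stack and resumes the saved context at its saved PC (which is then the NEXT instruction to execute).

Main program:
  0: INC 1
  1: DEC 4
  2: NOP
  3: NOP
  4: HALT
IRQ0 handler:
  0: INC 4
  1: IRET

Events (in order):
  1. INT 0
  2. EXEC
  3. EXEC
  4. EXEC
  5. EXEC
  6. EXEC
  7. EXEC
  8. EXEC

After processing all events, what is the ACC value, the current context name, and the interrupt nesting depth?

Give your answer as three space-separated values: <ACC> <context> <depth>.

Answer: 1 MAIN 0

Derivation:
Event 1 (INT 0): INT 0 arrives: push (MAIN, PC=0), enter IRQ0 at PC=0 (depth now 1)
Event 2 (EXEC): [IRQ0] PC=0: INC 4 -> ACC=4
Event 3 (EXEC): [IRQ0] PC=1: IRET -> resume MAIN at PC=0 (depth now 0)
Event 4 (EXEC): [MAIN] PC=0: INC 1 -> ACC=5
Event 5 (EXEC): [MAIN] PC=1: DEC 4 -> ACC=1
Event 6 (EXEC): [MAIN] PC=2: NOP
Event 7 (EXEC): [MAIN] PC=3: NOP
Event 8 (EXEC): [MAIN] PC=4: HALT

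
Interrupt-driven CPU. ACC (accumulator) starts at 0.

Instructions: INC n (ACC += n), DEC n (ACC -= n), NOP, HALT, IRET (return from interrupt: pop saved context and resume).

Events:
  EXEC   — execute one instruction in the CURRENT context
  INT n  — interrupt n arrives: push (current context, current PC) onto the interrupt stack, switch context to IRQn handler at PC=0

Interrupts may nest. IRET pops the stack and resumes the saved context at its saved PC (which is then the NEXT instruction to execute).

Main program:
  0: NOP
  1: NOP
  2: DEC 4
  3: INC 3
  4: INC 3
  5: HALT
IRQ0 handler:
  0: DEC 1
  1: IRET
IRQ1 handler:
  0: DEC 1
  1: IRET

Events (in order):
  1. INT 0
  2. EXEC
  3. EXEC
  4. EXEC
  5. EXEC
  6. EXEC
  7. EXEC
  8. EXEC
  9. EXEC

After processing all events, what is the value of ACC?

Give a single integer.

Answer: 1

Derivation:
Event 1 (INT 0): INT 0 arrives: push (MAIN, PC=0), enter IRQ0 at PC=0 (depth now 1)
Event 2 (EXEC): [IRQ0] PC=0: DEC 1 -> ACC=-1
Event 3 (EXEC): [IRQ0] PC=1: IRET -> resume MAIN at PC=0 (depth now 0)
Event 4 (EXEC): [MAIN] PC=0: NOP
Event 5 (EXEC): [MAIN] PC=1: NOP
Event 6 (EXEC): [MAIN] PC=2: DEC 4 -> ACC=-5
Event 7 (EXEC): [MAIN] PC=3: INC 3 -> ACC=-2
Event 8 (EXEC): [MAIN] PC=4: INC 3 -> ACC=1
Event 9 (EXEC): [MAIN] PC=5: HALT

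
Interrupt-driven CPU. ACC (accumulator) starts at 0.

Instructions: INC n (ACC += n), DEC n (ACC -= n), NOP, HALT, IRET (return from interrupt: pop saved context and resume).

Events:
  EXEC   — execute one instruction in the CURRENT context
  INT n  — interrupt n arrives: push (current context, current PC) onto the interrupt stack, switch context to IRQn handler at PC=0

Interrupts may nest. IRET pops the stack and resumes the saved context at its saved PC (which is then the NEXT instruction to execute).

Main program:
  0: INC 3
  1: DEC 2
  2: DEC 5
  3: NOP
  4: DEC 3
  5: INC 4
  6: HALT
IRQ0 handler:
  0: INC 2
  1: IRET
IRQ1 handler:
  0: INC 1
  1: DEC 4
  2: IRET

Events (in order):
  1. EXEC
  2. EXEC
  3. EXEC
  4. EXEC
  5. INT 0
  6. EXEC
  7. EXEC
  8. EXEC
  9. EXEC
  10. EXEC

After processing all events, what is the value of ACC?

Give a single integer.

Event 1 (EXEC): [MAIN] PC=0: INC 3 -> ACC=3
Event 2 (EXEC): [MAIN] PC=1: DEC 2 -> ACC=1
Event 3 (EXEC): [MAIN] PC=2: DEC 5 -> ACC=-4
Event 4 (EXEC): [MAIN] PC=3: NOP
Event 5 (INT 0): INT 0 arrives: push (MAIN, PC=4), enter IRQ0 at PC=0 (depth now 1)
Event 6 (EXEC): [IRQ0] PC=0: INC 2 -> ACC=-2
Event 7 (EXEC): [IRQ0] PC=1: IRET -> resume MAIN at PC=4 (depth now 0)
Event 8 (EXEC): [MAIN] PC=4: DEC 3 -> ACC=-5
Event 9 (EXEC): [MAIN] PC=5: INC 4 -> ACC=-1
Event 10 (EXEC): [MAIN] PC=6: HALT

Answer: -1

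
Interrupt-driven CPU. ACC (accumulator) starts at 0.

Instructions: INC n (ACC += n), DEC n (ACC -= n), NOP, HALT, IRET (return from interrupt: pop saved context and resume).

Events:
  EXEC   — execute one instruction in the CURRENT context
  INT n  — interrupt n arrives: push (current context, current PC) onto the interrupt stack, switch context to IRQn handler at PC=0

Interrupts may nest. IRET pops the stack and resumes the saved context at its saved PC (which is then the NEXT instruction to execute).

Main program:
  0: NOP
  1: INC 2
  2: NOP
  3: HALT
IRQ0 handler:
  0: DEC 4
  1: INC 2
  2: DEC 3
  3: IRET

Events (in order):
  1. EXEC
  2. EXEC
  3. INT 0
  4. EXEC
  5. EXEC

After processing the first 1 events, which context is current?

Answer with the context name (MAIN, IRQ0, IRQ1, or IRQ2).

Event 1 (EXEC): [MAIN] PC=0: NOP

Answer: MAIN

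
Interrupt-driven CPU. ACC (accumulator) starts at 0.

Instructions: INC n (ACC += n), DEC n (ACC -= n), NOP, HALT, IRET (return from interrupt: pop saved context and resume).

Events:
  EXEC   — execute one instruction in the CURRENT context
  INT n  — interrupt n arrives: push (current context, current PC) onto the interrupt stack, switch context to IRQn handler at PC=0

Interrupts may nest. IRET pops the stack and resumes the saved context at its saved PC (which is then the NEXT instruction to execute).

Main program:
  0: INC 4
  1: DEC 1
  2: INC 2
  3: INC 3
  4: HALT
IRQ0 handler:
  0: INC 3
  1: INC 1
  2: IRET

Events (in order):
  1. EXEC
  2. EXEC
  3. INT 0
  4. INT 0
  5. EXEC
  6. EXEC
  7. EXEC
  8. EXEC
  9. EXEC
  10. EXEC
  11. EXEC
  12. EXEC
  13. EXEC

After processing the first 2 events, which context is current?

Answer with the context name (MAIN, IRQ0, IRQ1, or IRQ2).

Answer: MAIN

Derivation:
Event 1 (EXEC): [MAIN] PC=0: INC 4 -> ACC=4
Event 2 (EXEC): [MAIN] PC=1: DEC 1 -> ACC=3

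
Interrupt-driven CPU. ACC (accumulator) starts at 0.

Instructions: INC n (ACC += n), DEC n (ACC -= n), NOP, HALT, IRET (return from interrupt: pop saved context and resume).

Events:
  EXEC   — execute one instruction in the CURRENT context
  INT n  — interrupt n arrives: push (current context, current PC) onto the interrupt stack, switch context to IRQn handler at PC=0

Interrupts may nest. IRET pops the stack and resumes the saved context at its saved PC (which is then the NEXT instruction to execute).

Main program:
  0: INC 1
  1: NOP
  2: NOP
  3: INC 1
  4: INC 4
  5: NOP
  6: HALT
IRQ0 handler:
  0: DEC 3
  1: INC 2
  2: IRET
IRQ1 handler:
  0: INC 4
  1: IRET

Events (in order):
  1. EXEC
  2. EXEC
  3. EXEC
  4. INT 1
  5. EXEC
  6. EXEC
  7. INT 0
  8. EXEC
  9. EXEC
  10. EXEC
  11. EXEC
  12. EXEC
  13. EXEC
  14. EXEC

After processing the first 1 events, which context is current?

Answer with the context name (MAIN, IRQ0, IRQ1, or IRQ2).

Event 1 (EXEC): [MAIN] PC=0: INC 1 -> ACC=1

Answer: MAIN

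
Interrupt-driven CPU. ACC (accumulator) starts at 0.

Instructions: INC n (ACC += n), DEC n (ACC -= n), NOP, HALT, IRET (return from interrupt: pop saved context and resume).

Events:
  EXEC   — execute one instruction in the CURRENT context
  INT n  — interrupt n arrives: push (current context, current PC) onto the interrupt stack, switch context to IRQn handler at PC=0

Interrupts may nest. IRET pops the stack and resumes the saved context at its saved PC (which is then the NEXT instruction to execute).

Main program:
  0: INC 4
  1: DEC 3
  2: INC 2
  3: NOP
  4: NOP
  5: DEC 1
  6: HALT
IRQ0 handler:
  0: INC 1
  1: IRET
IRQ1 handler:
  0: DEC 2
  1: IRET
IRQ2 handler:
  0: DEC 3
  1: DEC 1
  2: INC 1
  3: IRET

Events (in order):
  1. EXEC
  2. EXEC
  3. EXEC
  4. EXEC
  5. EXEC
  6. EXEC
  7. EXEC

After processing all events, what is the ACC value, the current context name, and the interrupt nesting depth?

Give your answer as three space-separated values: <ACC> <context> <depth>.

Answer: 2 MAIN 0

Derivation:
Event 1 (EXEC): [MAIN] PC=0: INC 4 -> ACC=4
Event 2 (EXEC): [MAIN] PC=1: DEC 3 -> ACC=1
Event 3 (EXEC): [MAIN] PC=2: INC 2 -> ACC=3
Event 4 (EXEC): [MAIN] PC=3: NOP
Event 5 (EXEC): [MAIN] PC=4: NOP
Event 6 (EXEC): [MAIN] PC=5: DEC 1 -> ACC=2
Event 7 (EXEC): [MAIN] PC=6: HALT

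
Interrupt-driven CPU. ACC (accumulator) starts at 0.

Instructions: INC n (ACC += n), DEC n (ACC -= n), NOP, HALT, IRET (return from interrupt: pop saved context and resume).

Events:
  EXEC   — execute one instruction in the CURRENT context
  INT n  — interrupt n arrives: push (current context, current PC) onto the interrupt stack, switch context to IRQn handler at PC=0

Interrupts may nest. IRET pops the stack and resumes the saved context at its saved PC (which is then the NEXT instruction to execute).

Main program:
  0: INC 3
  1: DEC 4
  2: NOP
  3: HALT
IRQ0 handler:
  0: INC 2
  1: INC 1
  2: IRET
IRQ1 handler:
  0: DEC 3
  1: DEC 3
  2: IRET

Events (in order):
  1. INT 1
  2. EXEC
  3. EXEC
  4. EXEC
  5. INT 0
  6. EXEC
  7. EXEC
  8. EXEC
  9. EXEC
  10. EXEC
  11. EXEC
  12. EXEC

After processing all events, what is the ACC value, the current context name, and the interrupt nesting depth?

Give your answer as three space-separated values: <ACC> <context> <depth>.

Answer: -4 MAIN 0

Derivation:
Event 1 (INT 1): INT 1 arrives: push (MAIN, PC=0), enter IRQ1 at PC=0 (depth now 1)
Event 2 (EXEC): [IRQ1] PC=0: DEC 3 -> ACC=-3
Event 3 (EXEC): [IRQ1] PC=1: DEC 3 -> ACC=-6
Event 4 (EXEC): [IRQ1] PC=2: IRET -> resume MAIN at PC=0 (depth now 0)
Event 5 (INT 0): INT 0 arrives: push (MAIN, PC=0), enter IRQ0 at PC=0 (depth now 1)
Event 6 (EXEC): [IRQ0] PC=0: INC 2 -> ACC=-4
Event 7 (EXEC): [IRQ0] PC=1: INC 1 -> ACC=-3
Event 8 (EXEC): [IRQ0] PC=2: IRET -> resume MAIN at PC=0 (depth now 0)
Event 9 (EXEC): [MAIN] PC=0: INC 3 -> ACC=0
Event 10 (EXEC): [MAIN] PC=1: DEC 4 -> ACC=-4
Event 11 (EXEC): [MAIN] PC=2: NOP
Event 12 (EXEC): [MAIN] PC=3: HALT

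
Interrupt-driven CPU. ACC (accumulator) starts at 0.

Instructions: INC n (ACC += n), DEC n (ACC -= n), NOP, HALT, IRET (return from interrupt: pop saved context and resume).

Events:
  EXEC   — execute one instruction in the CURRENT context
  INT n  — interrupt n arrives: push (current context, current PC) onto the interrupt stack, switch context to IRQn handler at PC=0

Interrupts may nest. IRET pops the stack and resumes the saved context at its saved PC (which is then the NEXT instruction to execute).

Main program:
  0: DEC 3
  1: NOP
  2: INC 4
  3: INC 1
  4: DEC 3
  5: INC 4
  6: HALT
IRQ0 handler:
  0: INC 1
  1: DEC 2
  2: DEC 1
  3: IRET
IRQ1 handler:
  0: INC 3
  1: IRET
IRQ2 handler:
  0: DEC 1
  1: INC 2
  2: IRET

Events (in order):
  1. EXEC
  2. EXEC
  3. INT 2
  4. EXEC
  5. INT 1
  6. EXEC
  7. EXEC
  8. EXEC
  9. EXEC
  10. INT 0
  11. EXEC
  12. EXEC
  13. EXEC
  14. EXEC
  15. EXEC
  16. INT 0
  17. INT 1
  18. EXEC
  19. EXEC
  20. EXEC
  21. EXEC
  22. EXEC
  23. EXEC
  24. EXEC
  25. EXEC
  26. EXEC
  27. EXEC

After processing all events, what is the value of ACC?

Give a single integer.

Answer: 6

Derivation:
Event 1 (EXEC): [MAIN] PC=0: DEC 3 -> ACC=-3
Event 2 (EXEC): [MAIN] PC=1: NOP
Event 3 (INT 2): INT 2 arrives: push (MAIN, PC=2), enter IRQ2 at PC=0 (depth now 1)
Event 4 (EXEC): [IRQ2] PC=0: DEC 1 -> ACC=-4
Event 5 (INT 1): INT 1 arrives: push (IRQ2, PC=1), enter IRQ1 at PC=0 (depth now 2)
Event 6 (EXEC): [IRQ1] PC=0: INC 3 -> ACC=-1
Event 7 (EXEC): [IRQ1] PC=1: IRET -> resume IRQ2 at PC=1 (depth now 1)
Event 8 (EXEC): [IRQ2] PC=1: INC 2 -> ACC=1
Event 9 (EXEC): [IRQ2] PC=2: IRET -> resume MAIN at PC=2 (depth now 0)
Event 10 (INT 0): INT 0 arrives: push (MAIN, PC=2), enter IRQ0 at PC=0 (depth now 1)
Event 11 (EXEC): [IRQ0] PC=0: INC 1 -> ACC=2
Event 12 (EXEC): [IRQ0] PC=1: DEC 2 -> ACC=0
Event 13 (EXEC): [IRQ0] PC=2: DEC 1 -> ACC=-1
Event 14 (EXEC): [IRQ0] PC=3: IRET -> resume MAIN at PC=2 (depth now 0)
Event 15 (EXEC): [MAIN] PC=2: INC 4 -> ACC=3
Event 16 (INT 0): INT 0 arrives: push (MAIN, PC=3), enter IRQ0 at PC=0 (depth now 1)
Event 17 (INT 1): INT 1 arrives: push (IRQ0, PC=0), enter IRQ1 at PC=0 (depth now 2)
Event 18 (EXEC): [IRQ1] PC=0: INC 3 -> ACC=6
Event 19 (EXEC): [IRQ1] PC=1: IRET -> resume IRQ0 at PC=0 (depth now 1)
Event 20 (EXEC): [IRQ0] PC=0: INC 1 -> ACC=7
Event 21 (EXEC): [IRQ0] PC=1: DEC 2 -> ACC=5
Event 22 (EXEC): [IRQ0] PC=2: DEC 1 -> ACC=4
Event 23 (EXEC): [IRQ0] PC=3: IRET -> resume MAIN at PC=3 (depth now 0)
Event 24 (EXEC): [MAIN] PC=3: INC 1 -> ACC=5
Event 25 (EXEC): [MAIN] PC=4: DEC 3 -> ACC=2
Event 26 (EXEC): [MAIN] PC=5: INC 4 -> ACC=6
Event 27 (EXEC): [MAIN] PC=6: HALT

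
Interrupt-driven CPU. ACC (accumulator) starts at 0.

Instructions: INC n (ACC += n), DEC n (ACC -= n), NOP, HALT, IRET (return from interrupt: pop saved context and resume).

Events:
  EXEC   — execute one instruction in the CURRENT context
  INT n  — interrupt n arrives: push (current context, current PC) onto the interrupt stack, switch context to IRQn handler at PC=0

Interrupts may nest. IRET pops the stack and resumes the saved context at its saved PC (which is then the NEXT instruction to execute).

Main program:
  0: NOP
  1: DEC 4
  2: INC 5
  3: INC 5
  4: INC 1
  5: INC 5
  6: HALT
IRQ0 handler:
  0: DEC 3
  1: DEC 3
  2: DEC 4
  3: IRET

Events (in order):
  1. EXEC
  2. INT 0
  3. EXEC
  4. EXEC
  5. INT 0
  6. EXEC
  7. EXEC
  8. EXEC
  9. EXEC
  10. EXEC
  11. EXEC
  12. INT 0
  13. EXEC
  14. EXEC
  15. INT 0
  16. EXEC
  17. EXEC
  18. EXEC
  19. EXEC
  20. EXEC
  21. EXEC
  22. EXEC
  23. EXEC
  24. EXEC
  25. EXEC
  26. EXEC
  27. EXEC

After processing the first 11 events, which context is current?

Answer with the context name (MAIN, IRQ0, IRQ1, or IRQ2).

Answer: MAIN

Derivation:
Event 1 (EXEC): [MAIN] PC=0: NOP
Event 2 (INT 0): INT 0 arrives: push (MAIN, PC=1), enter IRQ0 at PC=0 (depth now 1)
Event 3 (EXEC): [IRQ0] PC=0: DEC 3 -> ACC=-3
Event 4 (EXEC): [IRQ0] PC=1: DEC 3 -> ACC=-6
Event 5 (INT 0): INT 0 arrives: push (IRQ0, PC=2), enter IRQ0 at PC=0 (depth now 2)
Event 6 (EXEC): [IRQ0] PC=0: DEC 3 -> ACC=-9
Event 7 (EXEC): [IRQ0] PC=1: DEC 3 -> ACC=-12
Event 8 (EXEC): [IRQ0] PC=2: DEC 4 -> ACC=-16
Event 9 (EXEC): [IRQ0] PC=3: IRET -> resume IRQ0 at PC=2 (depth now 1)
Event 10 (EXEC): [IRQ0] PC=2: DEC 4 -> ACC=-20
Event 11 (EXEC): [IRQ0] PC=3: IRET -> resume MAIN at PC=1 (depth now 0)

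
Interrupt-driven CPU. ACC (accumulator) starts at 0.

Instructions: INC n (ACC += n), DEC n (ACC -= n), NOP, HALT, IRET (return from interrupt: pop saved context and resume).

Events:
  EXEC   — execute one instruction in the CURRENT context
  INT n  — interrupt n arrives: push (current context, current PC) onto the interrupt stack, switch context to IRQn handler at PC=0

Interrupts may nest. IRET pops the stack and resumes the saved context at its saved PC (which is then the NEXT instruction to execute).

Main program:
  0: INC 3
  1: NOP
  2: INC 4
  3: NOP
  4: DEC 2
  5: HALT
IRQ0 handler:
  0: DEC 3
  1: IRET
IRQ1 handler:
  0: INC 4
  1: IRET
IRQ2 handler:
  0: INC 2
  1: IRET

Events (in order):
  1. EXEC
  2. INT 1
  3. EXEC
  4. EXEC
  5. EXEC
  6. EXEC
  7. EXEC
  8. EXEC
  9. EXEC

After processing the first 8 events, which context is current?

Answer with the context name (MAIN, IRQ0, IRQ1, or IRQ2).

Answer: MAIN

Derivation:
Event 1 (EXEC): [MAIN] PC=0: INC 3 -> ACC=3
Event 2 (INT 1): INT 1 arrives: push (MAIN, PC=1), enter IRQ1 at PC=0 (depth now 1)
Event 3 (EXEC): [IRQ1] PC=0: INC 4 -> ACC=7
Event 4 (EXEC): [IRQ1] PC=1: IRET -> resume MAIN at PC=1 (depth now 0)
Event 5 (EXEC): [MAIN] PC=1: NOP
Event 6 (EXEC): [MAIN] PC=2: INC 4 -> ACC=11
Event 7 (EXEC): [MAIN] PC=3: NOP
Event 8 (EXEC): [MAIN] PC=4: DEC 2 -> ACC=9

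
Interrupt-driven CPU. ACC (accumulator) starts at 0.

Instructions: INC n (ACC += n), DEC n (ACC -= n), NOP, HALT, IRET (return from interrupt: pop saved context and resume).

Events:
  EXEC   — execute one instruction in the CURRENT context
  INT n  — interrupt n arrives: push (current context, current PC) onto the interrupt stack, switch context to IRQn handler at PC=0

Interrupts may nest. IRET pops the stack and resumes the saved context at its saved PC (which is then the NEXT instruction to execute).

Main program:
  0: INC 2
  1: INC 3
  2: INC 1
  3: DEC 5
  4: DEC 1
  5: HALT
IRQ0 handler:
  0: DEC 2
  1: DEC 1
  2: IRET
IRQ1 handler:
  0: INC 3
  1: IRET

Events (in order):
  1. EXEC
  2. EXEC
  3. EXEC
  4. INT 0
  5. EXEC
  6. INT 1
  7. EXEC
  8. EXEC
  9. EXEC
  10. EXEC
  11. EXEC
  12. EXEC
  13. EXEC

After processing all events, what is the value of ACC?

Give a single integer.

Answer: 0

Derivation:
Event 1 (EXEC): [MAIN] PC=0: INC 2 -> ACC=2
Event 2 (EXEC): [MAIN] PC=1: INC 3 -> ACC=5
Event 3 (EXEC): [MAIN] PC=2: INC 1 -> ACC=6
Event 4 (INT 0): INT 0 arrives: push (MAIN, PC=3), enter IRQ0 at PC=0 (depth now 1)
Event 5 (EXEC): [IRQ0] PC=0: DEC 2 -> ACC=4
Event 6 (INT 1): INT 1 arrives: push (IRQ0, PC=1), enter IRQ1 at PC=0 (depth now 2)
Event 7 (EXEC): [IRQ1] PC=0: INC 3 -> ACC=7
Event 8 (EXEC): [IRQ1] PC=1: IRET -> resume IRQ0 at PC=1 (depth now 1)
Event 9 (EXEC): [IRQ0] PC=1: DEC 1 -> ACC=6
Event 10 (EXEC): [IRQ0] PC=2: IRET -> resume MAIN at PC=3 (depth now 0)
Event 11 (EXEC): [MAIN] PC=3: DEC 5 -> ACC=1
Event 12 (EXEC): [MAIN] PC=4: DEC 1 -> ACC=0
Event 13 (EXEC): [MAIN] PC=5: HALT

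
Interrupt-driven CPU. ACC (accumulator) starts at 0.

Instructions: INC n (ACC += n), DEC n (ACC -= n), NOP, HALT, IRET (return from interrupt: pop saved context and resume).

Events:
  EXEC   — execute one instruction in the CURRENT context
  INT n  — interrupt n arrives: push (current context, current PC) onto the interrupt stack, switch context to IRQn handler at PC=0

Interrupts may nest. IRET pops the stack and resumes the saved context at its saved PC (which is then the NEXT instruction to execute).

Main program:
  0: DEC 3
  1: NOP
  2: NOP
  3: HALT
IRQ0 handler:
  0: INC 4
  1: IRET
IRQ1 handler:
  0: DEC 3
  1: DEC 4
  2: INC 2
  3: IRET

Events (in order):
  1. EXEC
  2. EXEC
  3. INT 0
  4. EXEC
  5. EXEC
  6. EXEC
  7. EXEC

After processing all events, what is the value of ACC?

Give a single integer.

Answer: 1

Derivation:
Event 1 (EXEC): [MAIN] PC=0: DEC 3 -> ACC=-3
Event 2 (EXEC): [MAIN] PC=1: NOP
Event 3 (INT 0): INT 0 arrives: push (MAIN, PC=2), enter IRQ0 at PC=0 (depth now 1)
Event 4 (EXEC): [IRQ0] PC=0: INC 4 -> ACC=1
Event 5 (EXEC): [IRQ0] PC=1: IRET -> resume MAIN at PC=2 (depth now 0)
Event 6 (EXEC): [MAIN] PC=2: NOP
Event 7 (EXEC): [MAIN] PC=3: HALT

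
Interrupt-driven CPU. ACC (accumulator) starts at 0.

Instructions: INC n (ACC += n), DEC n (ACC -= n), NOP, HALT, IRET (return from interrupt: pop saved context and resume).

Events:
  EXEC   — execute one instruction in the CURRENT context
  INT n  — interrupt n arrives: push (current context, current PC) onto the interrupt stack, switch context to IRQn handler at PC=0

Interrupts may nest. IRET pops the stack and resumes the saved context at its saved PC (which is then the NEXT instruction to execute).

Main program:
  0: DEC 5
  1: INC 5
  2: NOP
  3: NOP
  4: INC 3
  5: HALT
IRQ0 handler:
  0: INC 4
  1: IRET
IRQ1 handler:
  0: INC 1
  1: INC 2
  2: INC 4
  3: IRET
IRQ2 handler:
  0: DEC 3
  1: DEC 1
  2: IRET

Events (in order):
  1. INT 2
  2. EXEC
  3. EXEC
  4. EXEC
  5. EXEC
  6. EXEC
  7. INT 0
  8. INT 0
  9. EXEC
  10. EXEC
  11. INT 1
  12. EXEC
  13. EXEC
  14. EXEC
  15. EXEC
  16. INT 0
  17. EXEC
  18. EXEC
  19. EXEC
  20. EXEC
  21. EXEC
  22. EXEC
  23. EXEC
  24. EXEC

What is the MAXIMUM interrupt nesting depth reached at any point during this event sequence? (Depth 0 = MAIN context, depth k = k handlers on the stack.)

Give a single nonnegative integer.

Answer: 2

Derivation:
Event 1 (INT 2): INT 2 arrives: push (MAIN, PC=0), enter IRQ2 at PC=0 (depth now 1) [depth=1]
Event 2 (EXEC): [IRQ2] PC=0: DEC 3 -> ACC=-3 [depth=1]
Event 3 (EXEC): [IRQ2] PC=1: DEC 1 -> ACC=-4 [depth=1]
Event 4 (EXEC): [IRQ2] PC=2: IRET -> resume MAIN at PC=0 (depth now 0) [depth=0]
Event 5 (EXEC): [MAIN] PC=0: DEC 5 -> ACC=-9 [depth=0]
Event 6 (EXEC): [MAIN] PC=1: INC 5 -> ACC=-4 [depth=0]
Event 7 (INT 0): INT 0 arrives: push (MAIN, PC=2), enter IRQ0 at PC=0 (depth now 1) [depth=1]
Event 8 (INT 0): INT 0 arrives: push (IRQ0, PC=0), enter IRQ0 at PC=0 (depth now 2) [depth=2]
Event 9 (EXEC): [IRQ0] PC=0: INC 4 -> ACC=0 [depth=2]
Event 10 (EXEC): [IRQ0] PC=1: IRET -> resume IRQ0 at PC=0 (depth now 1) [depth=1]
Event 11 (INT 1): INT 1 arrives: push (IRQ0, PC=0), enter IRQ1 at PC=0 (depth now 2) [depth=2]
Event 12 (EXEC): [IRQ1] PC=0: INC 1 -> ACC=1 [depth=2]
Event 13 (EXEC): [IRQ1] PC=1: INC 2 -> ACC=3 [depth=2]
Event 14 (EXEC): [IRQ1] PC=2: INC 4 -> ACC=7 [depth=2]
Event 15 (EXEC): [IRQ1] PC=3: IRET -> resume IRQ0 at PC=0 (depth now 1) [depth=1]
Event 16 (INT 0): INT 0 arrives: push (IRQ0, PC=0), enter IRQ0 at PC=0 (depth now 2) [depth=2]
Event 17 (EXEC): [IRQ0] PC=0: INC 4 -> ACC=11 [depth=2]
Event 18 (EXEC): [IRQ0] PC=1: IRET -> resume IRQ0 at PC=0 (depth now 1) [depth=1]
Event 19 (EXEC): [IRQ0] PC=0: INC 4 -> ACC=15 [depth=1]
Event 20 (EXEC): [IRQ0] PC=1: IRET -> resume MAIN at PC=2 (depth now 0) [depth=0]
Event 21 (EXEC): [MAIN] PC=2: NOP [depth=0]
Event 22 (EXEC): [MAIN] PC=3: NOP [depth=0]
Event 23 (EXEC): [MAIN] PC=4: INC 3 -> ACC=18 [depth=0]
Event 24 (EXEC): [MAIN] PC=5: HALT [depth=0]
Max depth observed: 2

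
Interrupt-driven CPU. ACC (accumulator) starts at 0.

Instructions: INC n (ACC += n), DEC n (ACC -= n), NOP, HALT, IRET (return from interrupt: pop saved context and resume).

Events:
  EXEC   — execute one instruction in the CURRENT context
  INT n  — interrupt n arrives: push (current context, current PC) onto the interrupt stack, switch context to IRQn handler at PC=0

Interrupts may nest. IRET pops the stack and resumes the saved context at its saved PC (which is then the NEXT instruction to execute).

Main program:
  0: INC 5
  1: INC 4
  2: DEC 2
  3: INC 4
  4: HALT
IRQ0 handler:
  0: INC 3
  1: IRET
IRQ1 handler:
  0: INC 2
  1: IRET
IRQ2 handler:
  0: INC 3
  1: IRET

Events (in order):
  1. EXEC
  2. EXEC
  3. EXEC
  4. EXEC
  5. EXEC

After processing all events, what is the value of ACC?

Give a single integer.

Answer: 11

Derivation:
Event 1 (EXEC): [MAIN] PC=0: INC 5 -> ACC=5
Event 2 (EXEC): [MAIN] PC=1: INC 4 -> ACC=9
Event 3 (EXEC): [MAIN] PC=2: DEC 2 -> ACC=7
Event 4 (EXEC): [MAIN] PC=3: INC 4 -> ACC=11
Event 5 (EXEC): [MAIN] PC=4: HALT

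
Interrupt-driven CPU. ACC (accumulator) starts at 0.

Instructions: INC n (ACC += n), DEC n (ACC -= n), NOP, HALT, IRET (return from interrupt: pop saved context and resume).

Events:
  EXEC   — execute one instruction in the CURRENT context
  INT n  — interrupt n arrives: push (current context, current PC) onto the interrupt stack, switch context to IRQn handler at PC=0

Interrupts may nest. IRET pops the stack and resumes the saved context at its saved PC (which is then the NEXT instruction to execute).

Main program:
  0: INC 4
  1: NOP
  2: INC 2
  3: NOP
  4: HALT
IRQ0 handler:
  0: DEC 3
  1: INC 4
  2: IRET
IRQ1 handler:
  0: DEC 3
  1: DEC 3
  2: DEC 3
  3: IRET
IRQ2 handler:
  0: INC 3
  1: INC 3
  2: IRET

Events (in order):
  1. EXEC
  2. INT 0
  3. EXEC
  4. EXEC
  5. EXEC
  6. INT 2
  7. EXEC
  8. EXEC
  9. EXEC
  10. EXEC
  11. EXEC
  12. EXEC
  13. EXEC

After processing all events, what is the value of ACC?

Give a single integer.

Answer: 13

Derivation:
Event 1 (EXEC): [MAIN] PC=0: INC 4 -> ACC=4
Event 2 (INT 0): INT 0 arrives: push (MAIN, PC=1), enter IRQ0 at PC=0 (depth now 1)
Event 3 (EXEC): [IRQ0] PC=0: DEC 3 -> ACC=1
Event 4 (EXEC): [IRQ0] PC=1: INC 4 -> ACC=5
Event 5 (EXEC): [IRQ0] PC=2: IRET -> resume MAIN at PC=1 (depth now 0)
Event 6 (INT 2): INT 2 arrives: push (MAIN, PC=1), enter IRQ2 at PC=0 (depth now 1)
Event 7 (EXEC): [IRQ2] PC=0: INC 3 -> ACC=8
Event 8 (EXEC): [IRQ2] PC=1: INC 3 -> ACC=11
Event 9 (EXEC): [IRQ2] PC=2: IRET -> resume MAIN at PC=1 (depth now 0)
Event 10 (EXEC): [MAIN] PC=1: NOP
Event 11 (EXEC): [MAIN] PC=2: INC 2 -> ACC=13
Event 12 (EXEC): [MAIN] PC=3: NOP
Event 13 (EXEC): [MAIN] PC=4: HALT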